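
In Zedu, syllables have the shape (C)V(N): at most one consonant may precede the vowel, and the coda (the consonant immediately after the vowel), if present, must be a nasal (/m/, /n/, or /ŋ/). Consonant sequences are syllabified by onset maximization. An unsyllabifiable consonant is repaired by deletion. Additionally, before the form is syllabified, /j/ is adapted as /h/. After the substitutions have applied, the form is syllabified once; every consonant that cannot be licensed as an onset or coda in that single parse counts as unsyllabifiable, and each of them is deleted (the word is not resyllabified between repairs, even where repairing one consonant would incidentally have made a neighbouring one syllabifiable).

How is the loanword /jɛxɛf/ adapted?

hɛxɛ

Substitution: /j/ → /h/, giving /hɛxɛf/.
Syllabifying with onset maximization leaves /f/ stranded (only a nasal (/m/, /n/, or /ŋ/) is licensed in coda position; onsets are limited to one consonant).
Deleting the stranded consonants removes /f/.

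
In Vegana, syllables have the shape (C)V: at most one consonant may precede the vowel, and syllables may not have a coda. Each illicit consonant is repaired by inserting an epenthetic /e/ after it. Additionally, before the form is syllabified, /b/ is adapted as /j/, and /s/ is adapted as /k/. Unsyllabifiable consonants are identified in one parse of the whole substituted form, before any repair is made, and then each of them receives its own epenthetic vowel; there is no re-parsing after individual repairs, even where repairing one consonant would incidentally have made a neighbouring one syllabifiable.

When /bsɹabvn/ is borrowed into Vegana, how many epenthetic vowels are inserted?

After substitution the input is /jkɹajvn/.
The unsyllabifiable consonants are /j/, /k/, /j/, /v/, /n/; each receives one epenthetic vowel.

5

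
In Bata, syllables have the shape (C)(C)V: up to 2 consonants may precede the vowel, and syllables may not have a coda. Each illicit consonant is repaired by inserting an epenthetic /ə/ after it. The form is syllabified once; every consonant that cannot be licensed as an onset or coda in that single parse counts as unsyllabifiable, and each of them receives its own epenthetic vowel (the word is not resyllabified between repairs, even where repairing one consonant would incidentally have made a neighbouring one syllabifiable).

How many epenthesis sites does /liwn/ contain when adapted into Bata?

The unsyllabifiable consonants are /w/, /n/; each receives one epenthetic vowel.

2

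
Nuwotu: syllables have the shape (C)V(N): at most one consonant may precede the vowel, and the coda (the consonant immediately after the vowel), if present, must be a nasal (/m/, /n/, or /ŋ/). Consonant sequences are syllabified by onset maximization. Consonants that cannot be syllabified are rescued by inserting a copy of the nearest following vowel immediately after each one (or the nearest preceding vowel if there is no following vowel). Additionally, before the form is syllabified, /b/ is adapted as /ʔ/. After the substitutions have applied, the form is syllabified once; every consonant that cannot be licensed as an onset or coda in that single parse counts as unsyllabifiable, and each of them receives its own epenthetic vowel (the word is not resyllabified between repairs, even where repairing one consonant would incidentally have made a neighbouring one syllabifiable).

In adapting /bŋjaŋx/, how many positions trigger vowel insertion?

After substitution the input is /ʔŋjaŋx/.
The unsyllabifiable consonants are /ʔ/, /ŋ/, /x/; each receives one epenthetic vowel.

3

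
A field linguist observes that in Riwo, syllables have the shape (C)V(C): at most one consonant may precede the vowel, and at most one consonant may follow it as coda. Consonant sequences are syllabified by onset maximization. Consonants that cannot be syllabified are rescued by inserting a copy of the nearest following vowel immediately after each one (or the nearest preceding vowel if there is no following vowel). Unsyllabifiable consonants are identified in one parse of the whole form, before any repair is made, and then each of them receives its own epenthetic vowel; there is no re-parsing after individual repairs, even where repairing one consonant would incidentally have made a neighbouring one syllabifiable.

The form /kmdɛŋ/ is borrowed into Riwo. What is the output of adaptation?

The consonants /k/, /m/ cannot be parsed into a legal (C)V(C) syllable (at most one coda consonant is licensed; onsets are limited to one consonant).
Inserting the epenthetic vowel yields /k/ → /kɛ/, /m/ → /mɛ/.

kɛmɛdɛŋ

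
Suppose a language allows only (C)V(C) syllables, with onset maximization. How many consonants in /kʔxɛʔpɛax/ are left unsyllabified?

2

The consonants /k/, /ʔ/ cannot be parsed into a legal (C)V(C) syllable (at most one coda consonant is licensed; onsets are limited to one consonant).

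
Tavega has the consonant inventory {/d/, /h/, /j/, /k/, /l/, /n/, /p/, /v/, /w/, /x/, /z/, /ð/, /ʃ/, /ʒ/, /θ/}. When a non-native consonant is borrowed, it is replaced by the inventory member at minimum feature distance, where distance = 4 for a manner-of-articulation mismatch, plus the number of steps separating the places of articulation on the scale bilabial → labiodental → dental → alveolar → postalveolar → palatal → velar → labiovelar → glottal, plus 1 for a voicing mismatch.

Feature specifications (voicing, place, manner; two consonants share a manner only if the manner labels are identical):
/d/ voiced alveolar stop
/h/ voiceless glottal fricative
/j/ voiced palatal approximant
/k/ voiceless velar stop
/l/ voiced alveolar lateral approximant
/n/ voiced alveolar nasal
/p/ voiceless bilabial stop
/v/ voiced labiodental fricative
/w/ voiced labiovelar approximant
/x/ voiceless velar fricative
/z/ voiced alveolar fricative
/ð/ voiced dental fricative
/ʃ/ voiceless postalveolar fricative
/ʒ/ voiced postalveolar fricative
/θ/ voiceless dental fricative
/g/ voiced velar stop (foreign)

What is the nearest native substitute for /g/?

/k/ is closest: same manner (stop), place distance 0 (velar→velar), voicing differs (+1); total 1. Next closest is /d/ at distance 3.

k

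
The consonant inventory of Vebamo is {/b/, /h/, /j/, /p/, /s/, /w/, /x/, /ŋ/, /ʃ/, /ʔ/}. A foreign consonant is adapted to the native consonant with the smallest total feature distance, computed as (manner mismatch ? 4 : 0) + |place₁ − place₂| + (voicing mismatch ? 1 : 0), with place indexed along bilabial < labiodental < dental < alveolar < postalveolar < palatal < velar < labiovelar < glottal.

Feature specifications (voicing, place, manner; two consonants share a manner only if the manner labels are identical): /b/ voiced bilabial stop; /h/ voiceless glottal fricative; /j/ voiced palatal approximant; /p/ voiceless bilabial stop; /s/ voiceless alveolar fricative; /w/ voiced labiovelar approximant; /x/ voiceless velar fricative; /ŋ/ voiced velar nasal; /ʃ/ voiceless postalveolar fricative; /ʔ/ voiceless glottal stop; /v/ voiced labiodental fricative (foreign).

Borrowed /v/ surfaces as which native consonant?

/s/ is closest: same manner (fricative), place distance 2 (labiodental→alveolar), voicing differs (+1); total 3. Next closest is /ʃ/ at distance 4.

s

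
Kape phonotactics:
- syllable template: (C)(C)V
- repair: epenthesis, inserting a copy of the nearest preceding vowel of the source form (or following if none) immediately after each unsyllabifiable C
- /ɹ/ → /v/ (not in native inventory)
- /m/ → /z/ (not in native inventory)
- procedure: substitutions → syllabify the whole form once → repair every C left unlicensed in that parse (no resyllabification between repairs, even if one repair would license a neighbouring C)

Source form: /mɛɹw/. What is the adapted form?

Substitution: /m/ → /z/, /ɹ/ → /v/, giving /zɛvw/.
Syllabifying with onset maximization leaves /v/, /w/ stranded (no codas are permitted; onsets may contain at most 2 consonants).
Each unlicensed consonant becomes the onset of a new syllable: /v/ → /vɛ/, /w/ → /wɛ/.

zɛvɛwɛ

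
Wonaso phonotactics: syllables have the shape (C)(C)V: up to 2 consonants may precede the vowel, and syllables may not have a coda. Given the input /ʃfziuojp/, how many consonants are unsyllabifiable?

Under (C)(C)V, the unsyllabifiable consonants are /ʃ/, /j/, /p/ (no codas are permitted; onsets may contain at most 2 consonants).

3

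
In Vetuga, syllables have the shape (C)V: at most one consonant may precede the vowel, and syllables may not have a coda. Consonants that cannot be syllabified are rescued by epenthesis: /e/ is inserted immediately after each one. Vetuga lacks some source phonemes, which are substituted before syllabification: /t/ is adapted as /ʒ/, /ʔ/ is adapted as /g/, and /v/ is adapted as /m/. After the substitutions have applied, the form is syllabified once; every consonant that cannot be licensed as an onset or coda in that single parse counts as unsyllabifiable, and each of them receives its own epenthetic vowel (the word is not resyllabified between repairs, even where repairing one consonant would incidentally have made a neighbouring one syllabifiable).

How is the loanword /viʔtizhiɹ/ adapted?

Substitution: /v/ → /m/, /ʔ/ → /g/, /t/ → /ʒ/, giving /migʒizhiɹ/.
Under (C)V, the unsyllabifiable consonants are /g/, /z/, /ɹ/ (no codas are permitted; onsets are limited to one consonant).
Epenthesis after each stranded consonant: /g/ → /ge/, /z/ → /ze/, /ɹ/ → /ɹe/.

migeʒizehiɹe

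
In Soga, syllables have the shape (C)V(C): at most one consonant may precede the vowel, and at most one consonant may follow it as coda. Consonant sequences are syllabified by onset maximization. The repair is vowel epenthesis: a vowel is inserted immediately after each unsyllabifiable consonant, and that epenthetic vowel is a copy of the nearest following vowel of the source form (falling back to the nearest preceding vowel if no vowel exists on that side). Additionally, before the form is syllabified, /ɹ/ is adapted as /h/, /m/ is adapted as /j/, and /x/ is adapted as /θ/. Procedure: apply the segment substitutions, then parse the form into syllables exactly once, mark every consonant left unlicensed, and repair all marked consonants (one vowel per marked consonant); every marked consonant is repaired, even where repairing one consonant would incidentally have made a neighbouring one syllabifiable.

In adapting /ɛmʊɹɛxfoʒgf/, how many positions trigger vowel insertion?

2

After substitution the input is /ɛjʊhɛθfoʒgf/.
The unsyllabifiable consonants are /g/, /f/; each receives one epenthetic vowel.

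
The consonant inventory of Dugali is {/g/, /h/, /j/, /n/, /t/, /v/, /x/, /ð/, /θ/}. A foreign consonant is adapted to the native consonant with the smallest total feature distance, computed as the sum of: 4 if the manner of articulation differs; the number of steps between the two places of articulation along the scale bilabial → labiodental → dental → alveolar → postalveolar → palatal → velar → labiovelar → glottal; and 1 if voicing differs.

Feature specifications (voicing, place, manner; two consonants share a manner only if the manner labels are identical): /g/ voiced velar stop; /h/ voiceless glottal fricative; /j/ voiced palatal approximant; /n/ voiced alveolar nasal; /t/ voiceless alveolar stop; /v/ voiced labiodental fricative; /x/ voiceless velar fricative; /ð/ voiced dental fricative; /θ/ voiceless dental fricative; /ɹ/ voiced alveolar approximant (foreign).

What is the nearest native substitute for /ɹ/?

j

/j/ is closest: same manner (approximant), place distance 2 (alveolar→palatal), same voicing; total 2. Next closest is /n/ at distance 4.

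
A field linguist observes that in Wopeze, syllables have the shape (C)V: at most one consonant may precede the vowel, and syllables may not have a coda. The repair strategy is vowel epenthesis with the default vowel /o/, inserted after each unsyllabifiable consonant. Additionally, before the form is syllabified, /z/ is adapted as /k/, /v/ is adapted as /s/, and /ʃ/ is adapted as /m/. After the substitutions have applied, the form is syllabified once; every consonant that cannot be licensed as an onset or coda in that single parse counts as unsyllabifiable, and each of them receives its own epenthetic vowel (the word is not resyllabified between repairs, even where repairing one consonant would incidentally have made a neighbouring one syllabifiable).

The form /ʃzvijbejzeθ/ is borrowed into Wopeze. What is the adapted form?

Substitution: /ʃ/ → /m/, /z/ → /k/, /v/ → /s/, giving /mksijbejkeθ/.
The consonants /m/, /k/, /j/, /j/, /θ/ cannot be parsed into a legal (C)V syllable (no codas are permitted; onsets are limited to one consonant).
Inserting the epenthetic vowel yields /m/ → /mo/, /k/ → /ko/, /j/ → /jo/, /j/ → /jo/, /θ/ → /θo/.

mokosijobejokeθo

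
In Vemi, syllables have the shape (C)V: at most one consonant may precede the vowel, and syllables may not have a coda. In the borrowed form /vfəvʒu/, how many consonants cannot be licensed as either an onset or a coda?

2

Syllabifying with onset maximization leaves /v/, /v/ stranded (no codas are permitted; onsets are limited to one consonant).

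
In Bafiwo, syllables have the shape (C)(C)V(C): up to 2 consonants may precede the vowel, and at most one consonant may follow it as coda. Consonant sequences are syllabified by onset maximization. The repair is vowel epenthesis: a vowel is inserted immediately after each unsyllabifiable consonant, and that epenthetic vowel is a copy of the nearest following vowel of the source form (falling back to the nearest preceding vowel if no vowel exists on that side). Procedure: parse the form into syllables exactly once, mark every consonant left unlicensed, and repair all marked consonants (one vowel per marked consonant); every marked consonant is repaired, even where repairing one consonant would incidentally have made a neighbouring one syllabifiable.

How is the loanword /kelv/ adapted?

Under (C)(C)V(C), the unsyllabifiable consonants are /v/ (at most one coda consonant is licensed; onsets may contain at most 2 consonants).
Inserting the epenthetic vowel yields /v/ → /ve/.

kelve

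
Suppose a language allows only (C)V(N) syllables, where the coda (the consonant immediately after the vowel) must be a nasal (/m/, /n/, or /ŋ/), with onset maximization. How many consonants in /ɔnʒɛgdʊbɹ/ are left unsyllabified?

3

The consonants /g/, /b/, /ɹ/ cannot be parsed into a legal (C)V(N) syllable (only a nasal (/m/, /n/, or /ŋ/) is licensed in coda position; onsets are limited to one consonant).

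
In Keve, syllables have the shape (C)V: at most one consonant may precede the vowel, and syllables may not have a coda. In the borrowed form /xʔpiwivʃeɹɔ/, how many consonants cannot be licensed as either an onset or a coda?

Under (C)V, the unsyllabifiable consonants are /x/, /ʔ/, /v/ (no codas are permitted; onsets are limited to one consonant).

3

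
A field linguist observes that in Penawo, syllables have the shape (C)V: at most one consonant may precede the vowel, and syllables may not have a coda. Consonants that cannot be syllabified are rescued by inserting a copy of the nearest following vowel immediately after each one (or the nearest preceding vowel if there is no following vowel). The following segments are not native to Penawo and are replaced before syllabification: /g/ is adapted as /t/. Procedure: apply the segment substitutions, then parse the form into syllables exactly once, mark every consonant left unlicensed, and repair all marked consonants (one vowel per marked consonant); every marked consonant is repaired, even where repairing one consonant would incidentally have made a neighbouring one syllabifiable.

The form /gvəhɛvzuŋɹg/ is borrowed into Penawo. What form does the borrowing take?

Substitution: /g/ → /t/, giving /tvəhɛvzuŋɹt/.
Syllabifying with onset maximization leaves /t/, /v/, /ŋ/, /ɹ/, /t/ stranded (no codas are permitted; onsets are limited to one consonant).
Epenthesis after each stranded consonant: /t/ → /tə/, /v/ → /vu/, /ŋ/ → /ŋu/, /ɹ/ → /ɹu/, /t/ → /tu/.

təvəhɛvuzuŋuɹutu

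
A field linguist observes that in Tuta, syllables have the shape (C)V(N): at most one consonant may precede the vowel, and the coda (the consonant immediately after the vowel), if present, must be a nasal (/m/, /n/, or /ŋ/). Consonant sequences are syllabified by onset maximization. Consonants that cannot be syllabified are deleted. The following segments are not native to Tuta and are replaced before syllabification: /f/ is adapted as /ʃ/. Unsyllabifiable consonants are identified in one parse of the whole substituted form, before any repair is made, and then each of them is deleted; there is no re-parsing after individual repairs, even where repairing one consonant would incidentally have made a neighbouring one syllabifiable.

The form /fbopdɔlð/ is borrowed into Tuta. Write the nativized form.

Substitution: /f/ → /ʃ/, giving /ʃbopdɔlð/.
Under (C)V(N), the unsyllabifiable consonants are /ʃ/, /p/, /l/, /ð/ (only a nasal (/m/, /n/, or /ŋ/) is licensed in coda position; onsets are limited to one consonant).
Deleting the stranded consonants removes /ʃ/, /p/, /l/, /ð/.

bodɔ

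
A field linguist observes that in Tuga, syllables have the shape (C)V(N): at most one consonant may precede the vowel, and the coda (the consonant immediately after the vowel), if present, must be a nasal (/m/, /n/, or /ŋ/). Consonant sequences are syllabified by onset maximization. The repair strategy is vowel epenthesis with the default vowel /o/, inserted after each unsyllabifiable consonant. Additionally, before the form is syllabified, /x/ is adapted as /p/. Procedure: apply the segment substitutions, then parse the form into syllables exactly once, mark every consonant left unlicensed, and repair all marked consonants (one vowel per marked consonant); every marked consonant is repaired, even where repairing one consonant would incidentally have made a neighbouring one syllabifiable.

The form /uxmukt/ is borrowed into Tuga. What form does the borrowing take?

Substitution: /x/ → /p/, giving /upmukt/.
Under (C)V(N), the unsyllabifiable consonants are /p/, /k/, /t/ (only a nasal (/m/, /n/, or /ŋ/) is licensed in coda position; onsets are limited to one consonant).
Each unlicensed consonant becomes the onset of a new syllable: /p/ → /po/, /k/ → /ko/, /t/ → /to/.

upomukoto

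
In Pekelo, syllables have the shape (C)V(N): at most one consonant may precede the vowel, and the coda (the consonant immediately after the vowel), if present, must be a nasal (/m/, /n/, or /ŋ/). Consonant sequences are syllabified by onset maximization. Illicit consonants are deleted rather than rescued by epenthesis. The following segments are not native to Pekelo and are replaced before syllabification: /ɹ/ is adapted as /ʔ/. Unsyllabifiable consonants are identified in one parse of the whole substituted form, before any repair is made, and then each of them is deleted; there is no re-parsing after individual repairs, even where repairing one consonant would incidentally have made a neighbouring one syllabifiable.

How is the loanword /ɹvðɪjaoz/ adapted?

ðɪjao

Substitution: /ɹ/ → /ʔ/, giving /ʔvðɪjaoz/.
The consonants /ʔ/, /v/, /z/ cannot be parsed into a legal (C)V(N) syllable (only a nasal (/m/, /n/, or /ŋ/) is licensed in coda position; onsets are limited to one consonant).
Deleting the stranded consonants removes /ʔ/, /v/, /z/.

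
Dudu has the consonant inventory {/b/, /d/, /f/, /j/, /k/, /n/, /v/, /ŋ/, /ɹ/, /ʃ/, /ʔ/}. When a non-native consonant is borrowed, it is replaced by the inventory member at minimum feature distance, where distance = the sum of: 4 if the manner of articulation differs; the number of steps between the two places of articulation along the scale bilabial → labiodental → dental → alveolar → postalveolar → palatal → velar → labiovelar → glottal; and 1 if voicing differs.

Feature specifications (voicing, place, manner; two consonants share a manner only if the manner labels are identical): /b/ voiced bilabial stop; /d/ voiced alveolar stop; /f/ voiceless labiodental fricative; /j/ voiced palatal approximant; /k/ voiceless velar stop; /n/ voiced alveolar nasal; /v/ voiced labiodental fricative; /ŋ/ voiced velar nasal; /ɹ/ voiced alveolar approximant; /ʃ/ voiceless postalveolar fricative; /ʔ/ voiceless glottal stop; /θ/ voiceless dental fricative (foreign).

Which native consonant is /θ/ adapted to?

/f/ is closest: same manner (fricative), place distance 1 (dental→labiodental), same voicing; total 1. Next closest is /v/ at distance 2.

f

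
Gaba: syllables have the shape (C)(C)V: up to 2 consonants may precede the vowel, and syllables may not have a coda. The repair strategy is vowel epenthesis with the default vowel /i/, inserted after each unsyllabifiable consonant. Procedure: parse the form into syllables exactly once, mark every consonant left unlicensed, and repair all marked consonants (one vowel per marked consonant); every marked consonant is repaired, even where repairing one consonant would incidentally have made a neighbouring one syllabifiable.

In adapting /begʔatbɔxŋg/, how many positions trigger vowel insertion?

3

The unsyllabifiable consonants are /x/, /ŋ/, /g/; each receives one epenthetic vowel.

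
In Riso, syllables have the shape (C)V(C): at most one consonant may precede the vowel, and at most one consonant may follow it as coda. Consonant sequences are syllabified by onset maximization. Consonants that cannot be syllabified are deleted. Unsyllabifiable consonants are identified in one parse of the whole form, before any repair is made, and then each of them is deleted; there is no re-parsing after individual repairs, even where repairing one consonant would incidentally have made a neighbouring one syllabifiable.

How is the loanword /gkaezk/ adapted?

The consonants /g/, /k/ cannot be parsed into a legal (C)V(C) syllable (at most one coda consonant is licensed; onsets are limited to one consonant).
Each unlicensed consonant is deleted: /g/, /k/.

kaez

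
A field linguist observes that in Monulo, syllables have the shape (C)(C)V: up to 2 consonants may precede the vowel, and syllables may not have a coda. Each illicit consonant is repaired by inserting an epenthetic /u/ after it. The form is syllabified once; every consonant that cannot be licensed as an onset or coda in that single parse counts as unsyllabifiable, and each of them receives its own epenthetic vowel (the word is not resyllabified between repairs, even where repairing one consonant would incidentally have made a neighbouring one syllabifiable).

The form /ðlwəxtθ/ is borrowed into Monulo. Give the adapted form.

Syllabifying with onset maximization leaves /ð/, /x/, /t/, /θ/ stranded (no codas are permitted; onsets may contain at most 2 consonants).
Inserting the epenthetic vowel yields /ð/ → /ðu/, /x/ → /xu/, /t/ → /tu/, /θ/ → /θu/.

ðulwəxutuθu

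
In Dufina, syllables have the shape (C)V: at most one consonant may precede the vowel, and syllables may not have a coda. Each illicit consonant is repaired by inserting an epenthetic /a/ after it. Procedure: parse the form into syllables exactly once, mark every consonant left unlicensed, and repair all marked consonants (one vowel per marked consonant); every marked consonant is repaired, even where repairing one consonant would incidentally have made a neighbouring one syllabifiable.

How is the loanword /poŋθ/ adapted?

The consonants /ŋ/, /θ/ cannot be parsed into a legal (C)V syllable (no codas are permitted; onsets are limited to one consonant).
Inserting the epenthetic vowel yields /ŋ/ → /ŋa/, /θ/ → /θa/.

poŋaθa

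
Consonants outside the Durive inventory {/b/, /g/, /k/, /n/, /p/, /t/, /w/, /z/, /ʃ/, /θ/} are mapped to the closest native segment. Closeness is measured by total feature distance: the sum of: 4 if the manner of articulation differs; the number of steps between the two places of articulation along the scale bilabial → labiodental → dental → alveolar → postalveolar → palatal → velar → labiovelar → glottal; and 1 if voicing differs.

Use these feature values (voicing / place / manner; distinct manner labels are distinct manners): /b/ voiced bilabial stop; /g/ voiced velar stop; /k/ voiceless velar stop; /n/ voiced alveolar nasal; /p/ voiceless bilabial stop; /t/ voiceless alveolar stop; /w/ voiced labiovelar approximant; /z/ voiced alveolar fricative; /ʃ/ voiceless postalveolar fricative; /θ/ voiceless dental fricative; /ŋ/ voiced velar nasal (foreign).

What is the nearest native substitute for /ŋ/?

/n/ is closest: same manner (nasal), place distance 3 (velar→alveolar), same voicing; total 3. Next closest is /g/ at distance 4.

n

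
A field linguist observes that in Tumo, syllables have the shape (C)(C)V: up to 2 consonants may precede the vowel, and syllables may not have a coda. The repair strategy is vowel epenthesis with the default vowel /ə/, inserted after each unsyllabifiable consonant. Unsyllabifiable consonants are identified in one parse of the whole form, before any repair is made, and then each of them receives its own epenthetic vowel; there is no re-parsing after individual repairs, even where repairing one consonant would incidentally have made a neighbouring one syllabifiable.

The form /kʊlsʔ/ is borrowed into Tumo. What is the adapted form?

Under (C)(C)V, the unsyllabifiable consonants are /l/, /s/, /ʔ/ (no codas are permitted; onsets may contain at most 2 consonants).
Inserting the epenthetic vowel yields /l/ → /lə/, /s/ → /sə/, /ʔ/ → /ʔə/.

kʊləsəʔə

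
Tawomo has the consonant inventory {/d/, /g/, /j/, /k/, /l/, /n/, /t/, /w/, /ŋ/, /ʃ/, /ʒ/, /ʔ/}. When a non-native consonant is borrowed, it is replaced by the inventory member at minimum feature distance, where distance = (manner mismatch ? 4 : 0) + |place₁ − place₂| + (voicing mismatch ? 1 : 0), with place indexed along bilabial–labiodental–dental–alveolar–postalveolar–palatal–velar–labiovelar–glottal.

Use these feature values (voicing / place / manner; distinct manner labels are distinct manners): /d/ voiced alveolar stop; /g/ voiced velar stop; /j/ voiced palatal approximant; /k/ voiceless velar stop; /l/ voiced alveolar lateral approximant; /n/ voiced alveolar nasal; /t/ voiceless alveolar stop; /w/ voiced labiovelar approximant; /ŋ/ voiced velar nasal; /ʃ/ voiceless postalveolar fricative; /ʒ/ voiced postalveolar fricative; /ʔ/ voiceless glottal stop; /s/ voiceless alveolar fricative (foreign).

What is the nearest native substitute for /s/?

ʃ

/ʃ/ is closest: same manner (fricative), place distance 1 (alveolar→postalveolar), same voicing; total 1. Next closest is /ʒ/ at distance 2.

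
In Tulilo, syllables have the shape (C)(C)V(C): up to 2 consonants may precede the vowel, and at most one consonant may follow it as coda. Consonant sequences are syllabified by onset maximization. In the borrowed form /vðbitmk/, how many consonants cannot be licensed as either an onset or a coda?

The consonants /v/, /m/, /k/ cannot be parsed into a legal (C)(C)V(C) syllable (at most one coda consonant is licensed; onsets may contain at most 2 consonants).

3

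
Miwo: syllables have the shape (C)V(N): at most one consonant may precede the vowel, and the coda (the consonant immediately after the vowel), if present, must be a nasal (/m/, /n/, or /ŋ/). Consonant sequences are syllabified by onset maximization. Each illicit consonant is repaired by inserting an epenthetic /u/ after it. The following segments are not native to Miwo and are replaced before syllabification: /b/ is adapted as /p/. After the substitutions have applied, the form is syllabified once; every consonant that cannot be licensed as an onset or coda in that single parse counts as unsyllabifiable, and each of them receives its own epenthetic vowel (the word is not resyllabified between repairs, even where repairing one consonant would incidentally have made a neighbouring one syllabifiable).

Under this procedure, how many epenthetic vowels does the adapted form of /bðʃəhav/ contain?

3

After substitution the input is /pðʃəhav/.
The unsyllabifiable consonants are /p/, /ð/, /v/; each receives one epenthetic vowel.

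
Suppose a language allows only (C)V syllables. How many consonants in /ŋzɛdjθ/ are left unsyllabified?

Under (C)V, the unsyllabifiable consonants are /ŋ/, /d/, /j/, /θ/ (no codas are permitted; onsets are limited to one consonant).

4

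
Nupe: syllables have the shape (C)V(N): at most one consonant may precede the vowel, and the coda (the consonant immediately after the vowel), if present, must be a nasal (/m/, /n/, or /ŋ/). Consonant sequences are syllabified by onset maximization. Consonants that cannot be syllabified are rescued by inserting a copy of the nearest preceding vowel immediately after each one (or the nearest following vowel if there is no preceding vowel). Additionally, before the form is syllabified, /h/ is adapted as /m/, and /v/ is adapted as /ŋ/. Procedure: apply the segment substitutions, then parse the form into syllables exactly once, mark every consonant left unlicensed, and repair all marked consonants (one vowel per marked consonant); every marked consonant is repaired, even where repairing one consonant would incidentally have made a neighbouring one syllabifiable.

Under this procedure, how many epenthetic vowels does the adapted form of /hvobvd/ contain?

4

After substitution the input is /mŋobŋd/.
The unsyllabifiable consonants are /m/, /b/, /ŋ/, /d/; each receives one epenthetic vowel.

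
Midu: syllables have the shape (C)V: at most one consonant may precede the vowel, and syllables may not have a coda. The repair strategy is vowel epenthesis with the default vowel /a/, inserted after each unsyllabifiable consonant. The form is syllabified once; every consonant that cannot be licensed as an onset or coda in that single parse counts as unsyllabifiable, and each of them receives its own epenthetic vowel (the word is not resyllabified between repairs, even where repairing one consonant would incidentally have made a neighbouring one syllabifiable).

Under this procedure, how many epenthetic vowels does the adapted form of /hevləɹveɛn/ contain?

3

The unsyllabifiable consonants are /v/, /ɹ/, /n/; each receives one epenthetic vowel.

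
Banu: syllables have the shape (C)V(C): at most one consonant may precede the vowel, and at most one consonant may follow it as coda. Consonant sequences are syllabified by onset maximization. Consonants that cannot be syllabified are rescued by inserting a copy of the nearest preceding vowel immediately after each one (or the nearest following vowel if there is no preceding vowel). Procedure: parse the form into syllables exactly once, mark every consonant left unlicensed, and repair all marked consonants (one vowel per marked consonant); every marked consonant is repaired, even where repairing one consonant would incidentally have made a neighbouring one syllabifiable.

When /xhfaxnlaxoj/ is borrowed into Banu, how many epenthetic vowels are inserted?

3

The unsyllabifiable consonants are /x/, /h/, /n/; each receives one epenthetic vowel.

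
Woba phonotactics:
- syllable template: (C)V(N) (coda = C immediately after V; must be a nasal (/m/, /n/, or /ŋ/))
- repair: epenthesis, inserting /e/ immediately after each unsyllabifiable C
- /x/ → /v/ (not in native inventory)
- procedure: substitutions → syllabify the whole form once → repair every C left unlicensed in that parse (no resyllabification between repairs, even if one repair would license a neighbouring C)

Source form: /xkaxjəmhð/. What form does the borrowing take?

vekavejəmheðe

Substitution: /x/ → /v/, giving /vkavjəmhð/.
The consonants /v/, /v/, /h/, /ð/ cannot be parsed into a legal (C)V(N) syllable (only a nasal (/m/, /n/, or /ŋ/) is licensed in coda position; onsets are limited to one consonant).
Epenthesis after each stranded consonant: /v/ → /ve/, /v/ → /ve/, /h/ → /he/, /ð/ → /ðe/.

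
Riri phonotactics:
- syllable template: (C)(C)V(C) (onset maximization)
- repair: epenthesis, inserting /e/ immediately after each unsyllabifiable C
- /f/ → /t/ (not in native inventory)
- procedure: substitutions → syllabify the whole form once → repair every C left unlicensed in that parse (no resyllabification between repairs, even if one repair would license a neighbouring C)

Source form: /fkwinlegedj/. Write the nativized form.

Substitution: /f/ → /t/, giving /tkwinlegedj/.
The consonants /t/, /j/ cannot be parsed into a legal (C)(C)V(C) syllable (at most one coda consonant is licensed; onsets may contain at most 2 consonants).
Each unlicensed consonant becomes the onset of a new syllable: /t/ → /te/, /j/ → /je/.

tekwinlegedje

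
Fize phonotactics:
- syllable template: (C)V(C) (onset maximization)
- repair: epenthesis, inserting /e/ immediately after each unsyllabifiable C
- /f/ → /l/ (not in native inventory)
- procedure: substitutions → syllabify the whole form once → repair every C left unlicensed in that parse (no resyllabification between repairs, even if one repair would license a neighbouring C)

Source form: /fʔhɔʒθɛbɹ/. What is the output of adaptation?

leʔehɔʒθɛbɹe

Substitution: /f/ → /l/, giving /lʔhɔʒθɛbɹ/.
Under (C)V(C), the unsyllabifiable consonants are /l/, /ʔ/, /ɹ/ (at most one coda consonant is licensed; onsets are limited to one consonant).
Epenthesis after each stranded consonant: /l/ → /le/, /ʔ/ → /ʔe/, /ɹ/ → /ɹe/.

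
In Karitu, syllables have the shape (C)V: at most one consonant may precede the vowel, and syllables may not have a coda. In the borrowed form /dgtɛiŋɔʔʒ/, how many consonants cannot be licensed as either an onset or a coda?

Syllabifying with onset maximization leaves /d/, /g/, /ʔ/, /ʒ/ stranded (no codas are permitted; onsets are limited to one consonant).

4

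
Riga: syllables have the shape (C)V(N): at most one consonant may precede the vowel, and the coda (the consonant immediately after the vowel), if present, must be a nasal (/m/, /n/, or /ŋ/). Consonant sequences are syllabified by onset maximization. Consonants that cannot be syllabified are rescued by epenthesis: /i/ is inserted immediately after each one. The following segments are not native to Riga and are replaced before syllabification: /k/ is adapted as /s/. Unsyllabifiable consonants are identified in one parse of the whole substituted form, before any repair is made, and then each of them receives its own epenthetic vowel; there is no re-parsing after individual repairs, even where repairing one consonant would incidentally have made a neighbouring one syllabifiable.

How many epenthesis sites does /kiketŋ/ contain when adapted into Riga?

After substitution the input is /sisetŋ/.
The unsyllabifiable consonants are /t/, /ŋ/; each receives one epenthetic vowel.

2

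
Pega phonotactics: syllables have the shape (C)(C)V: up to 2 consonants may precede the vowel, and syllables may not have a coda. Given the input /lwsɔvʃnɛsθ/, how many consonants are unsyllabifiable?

The consonants /l/, /v/, /s/, /θ/ cannot be parsed into a legal (C)(C)V syllable (no codas are permitted; onsets may contain at most 2 consonants).

4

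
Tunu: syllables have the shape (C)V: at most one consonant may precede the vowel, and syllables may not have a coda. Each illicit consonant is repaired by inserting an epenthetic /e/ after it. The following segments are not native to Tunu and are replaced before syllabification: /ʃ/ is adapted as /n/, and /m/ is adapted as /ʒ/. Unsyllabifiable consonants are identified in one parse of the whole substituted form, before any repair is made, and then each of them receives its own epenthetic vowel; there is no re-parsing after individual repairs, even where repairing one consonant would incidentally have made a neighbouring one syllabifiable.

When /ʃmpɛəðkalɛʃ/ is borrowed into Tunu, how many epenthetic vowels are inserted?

4

After substitution the input is /nʒpɛəðkalɛn/.
The unsyllabifiable consonants are /n/, /ʒ/, /ð/, /n/; each receives one epenthetic vowel.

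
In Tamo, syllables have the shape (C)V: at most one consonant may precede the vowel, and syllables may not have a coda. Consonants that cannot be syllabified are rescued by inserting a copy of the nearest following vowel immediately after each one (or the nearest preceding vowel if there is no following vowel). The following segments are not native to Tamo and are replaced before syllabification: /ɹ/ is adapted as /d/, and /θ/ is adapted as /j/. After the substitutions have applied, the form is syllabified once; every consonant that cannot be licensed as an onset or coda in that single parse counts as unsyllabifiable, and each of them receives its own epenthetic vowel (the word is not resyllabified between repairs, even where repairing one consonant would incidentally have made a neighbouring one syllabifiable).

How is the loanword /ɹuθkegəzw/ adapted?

dujekegəzəwə

Substitution: /ɹ/ → /d/, /θ/ → /j/, giving /dujkegəzw/.
Under (C)V, the unsyllabifiable consonants are /j/, /z/, /w/ (no codas are permitted; onsets are limited to one consonant).
Epenthesis after each stranded consonant: /j/ → /je/, /z/ → /zə/, /w/ → /wə/.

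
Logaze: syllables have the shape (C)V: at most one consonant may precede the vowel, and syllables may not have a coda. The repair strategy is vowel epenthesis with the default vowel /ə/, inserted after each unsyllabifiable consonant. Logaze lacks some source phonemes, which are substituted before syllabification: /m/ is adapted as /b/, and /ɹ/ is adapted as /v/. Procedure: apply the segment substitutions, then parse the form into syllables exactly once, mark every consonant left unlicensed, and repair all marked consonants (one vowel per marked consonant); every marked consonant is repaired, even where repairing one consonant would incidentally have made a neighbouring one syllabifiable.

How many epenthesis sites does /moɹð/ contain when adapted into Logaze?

After substitution the input is /bovð/.
The unsyllabifiable consonants are /v/, /ð/; each receives one epenthetic vowel.

2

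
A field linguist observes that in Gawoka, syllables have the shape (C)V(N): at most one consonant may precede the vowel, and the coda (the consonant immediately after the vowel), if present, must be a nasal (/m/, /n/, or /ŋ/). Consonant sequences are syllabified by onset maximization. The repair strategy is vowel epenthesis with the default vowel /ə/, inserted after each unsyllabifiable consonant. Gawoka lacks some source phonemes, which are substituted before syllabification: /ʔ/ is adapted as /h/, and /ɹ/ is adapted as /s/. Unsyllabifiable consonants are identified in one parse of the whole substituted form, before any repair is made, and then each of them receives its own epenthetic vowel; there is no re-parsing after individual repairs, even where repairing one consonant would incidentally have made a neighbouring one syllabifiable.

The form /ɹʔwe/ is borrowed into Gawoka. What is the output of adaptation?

səhəwe

Substitution: /ɹ/ → /s/, /ʔ/ → /h/, giving /shwe/.
Under (C)V(N), the unsyllabifiable consonants are /s/, /h/ (only a nasal (/m/, /n/, or /ŋ/) is licensed in coda position; onsets are limited to one consonant).
Each unlicensed consonant becomes the onset of a new syllable: /s/ → /sə/, /h/ → /hə/.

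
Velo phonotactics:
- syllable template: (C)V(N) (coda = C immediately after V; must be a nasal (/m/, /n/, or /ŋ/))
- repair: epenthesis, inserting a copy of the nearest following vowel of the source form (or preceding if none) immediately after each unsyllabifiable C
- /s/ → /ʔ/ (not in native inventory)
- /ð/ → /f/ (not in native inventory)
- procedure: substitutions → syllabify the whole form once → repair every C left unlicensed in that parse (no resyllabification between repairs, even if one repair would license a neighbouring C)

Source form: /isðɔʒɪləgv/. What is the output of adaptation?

Substitution: /s/ → /ʔ/, /ð/ → /f/, giving /iʔfɔʒɪləgv/.
Syllabifying with onset maximization leaves /ʔ/, /g/, /v/ stranded (only a nasal (/m/, /n/, or /ŋ/) is licensed in coda position; onsets are limited to one consonant).
Epenthesis after each stranded consonant: /ʔ/ → /ʔɔ/, /g/ → /gə/, /v/ → /və/.

iʔɔfɔʒɪləgəvə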